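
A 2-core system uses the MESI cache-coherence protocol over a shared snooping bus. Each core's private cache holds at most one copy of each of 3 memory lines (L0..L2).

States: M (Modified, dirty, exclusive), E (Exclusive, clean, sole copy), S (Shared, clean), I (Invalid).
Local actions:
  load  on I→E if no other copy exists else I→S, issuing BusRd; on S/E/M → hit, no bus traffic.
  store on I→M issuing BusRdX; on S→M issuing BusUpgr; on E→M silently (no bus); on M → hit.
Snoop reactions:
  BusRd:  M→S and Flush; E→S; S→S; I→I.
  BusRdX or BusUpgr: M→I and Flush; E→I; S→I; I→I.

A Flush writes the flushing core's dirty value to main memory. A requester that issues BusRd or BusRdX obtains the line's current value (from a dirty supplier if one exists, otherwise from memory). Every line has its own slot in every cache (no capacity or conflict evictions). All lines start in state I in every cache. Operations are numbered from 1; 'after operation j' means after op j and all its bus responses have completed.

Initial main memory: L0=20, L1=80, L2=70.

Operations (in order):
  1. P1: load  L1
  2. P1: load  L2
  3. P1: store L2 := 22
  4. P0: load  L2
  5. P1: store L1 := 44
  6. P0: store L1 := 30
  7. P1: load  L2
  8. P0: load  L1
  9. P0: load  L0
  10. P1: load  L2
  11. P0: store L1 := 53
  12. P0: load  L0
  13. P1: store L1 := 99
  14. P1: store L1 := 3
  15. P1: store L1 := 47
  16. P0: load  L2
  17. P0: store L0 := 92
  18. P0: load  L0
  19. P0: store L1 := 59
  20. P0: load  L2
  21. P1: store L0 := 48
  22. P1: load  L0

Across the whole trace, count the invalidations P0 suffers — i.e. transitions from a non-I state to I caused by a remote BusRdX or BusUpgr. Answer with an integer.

step 1: P1: load  L1  ⟶  IE  (L1)  txn=BusRd  M[L1]=80
step 2: P1: load  L2  ⟶  IE  (L2)  txn=BusRd  M[L2]=70
step 3: P1: store L2 := 22  ⟶  IM  (L2)  txn=∅  M[L2]=70
step 4: P0: load  L2  ⟶  SS  (L2)  txn=BusRd+Flush  M[L2]=22
step 5: P1: store L1 := 44  ⟶  IM  (L1)  txn=∅  M[L1]=80
step 6: P0: store L1 := 30  ⟶  MI  (L1)  txn=BusRdX+Flush  M[L1]=44
step 7: P1: load  L2  ⟶  SS  (L2)  txn=∅  M[L2]=22
step 8: P0: load  L1  ⟶  MI  (L1)  txn=∅  M[L1]=44
step 9: P0: load  L0  ⟶  EI  (L0)  txn=BusRd  M[L0]=20
step 10: P1: load  L2  ⟶  SS  (L2)  txn=∅  M[L2]=22
step 11: P0: store L1 := 53  ⟶  MI  (L1)  txn=∅  M[L1]=44
step 12: P0: load  L0  ⟶  EI  (L0)  txn=∅  M[L0]=20
step 13: P1: store L1 := 99  ⟶  IM  (L1)  txn=BusRdX+Flush  M[L1]=53
step 14: P1: store L1 := 3  ⟶  IM  (L1)  txn=∅  M[L1]=53
step 15: P1: store L1 := 47  ⟶  IM  (L1)  txn=∅  M[L1]=53
step 16: P0: load  L2  ⟶  SS  (L2)  txn=∅  M[L2]=22
step 17: P0: store L0 := 92  ⟶  MI  (L0)  txn=∅  M[L0]=20
step 18: P0: load  L0  ⟶  MI  (L0)  txn=∅  M[L0]=20
step 19: P0: store L1 := 59  ⟶  MI  (L1)  txn=BusRdX+Flush  M[L1]=47
step 20: P0: load  L2  ⟶  SS  (L2)  txn=∅  M[L2]=22
step 21: P1: store L0 := 48  ⟶  IM  (L0)  txn=BusRdX+Flush  M[L0]=92
step 22: P1: load  L0  ⟶  IM  (L0)  txn=∅  M[L0]=92

invalidations = 2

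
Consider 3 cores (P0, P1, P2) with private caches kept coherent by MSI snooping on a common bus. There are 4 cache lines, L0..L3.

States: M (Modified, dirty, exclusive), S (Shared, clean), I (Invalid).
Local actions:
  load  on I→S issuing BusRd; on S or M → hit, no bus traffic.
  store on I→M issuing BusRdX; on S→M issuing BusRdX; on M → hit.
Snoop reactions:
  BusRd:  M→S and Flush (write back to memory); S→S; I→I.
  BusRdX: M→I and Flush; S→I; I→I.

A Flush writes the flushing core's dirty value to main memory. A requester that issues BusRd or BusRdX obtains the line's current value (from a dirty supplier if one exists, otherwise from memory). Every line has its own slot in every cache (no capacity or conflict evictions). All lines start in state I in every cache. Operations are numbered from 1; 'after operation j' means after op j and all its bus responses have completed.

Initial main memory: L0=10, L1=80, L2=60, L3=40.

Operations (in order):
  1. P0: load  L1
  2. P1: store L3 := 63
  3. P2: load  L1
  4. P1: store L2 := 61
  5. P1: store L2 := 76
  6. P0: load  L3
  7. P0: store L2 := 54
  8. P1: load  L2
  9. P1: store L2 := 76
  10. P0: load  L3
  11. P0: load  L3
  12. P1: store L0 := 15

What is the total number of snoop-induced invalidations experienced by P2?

[1] P0: load  L1 | P0:S(80), P1:I, P2:I | bus: BusRd
[2] P1: store L3 := 63 | P0:I, P1:M(63), P2:I | bus: BusRdX
[3] P2: load  L1 | P0:S(80), P1:I, P2:S(80) | bus: BusRd
[4] P1: store L2 := 61 | P0:I, P1:M(61), P2:I | bus: BusRdX
[5] P1: store L2 := 76 | P0:I, P1:M(76), P2:I | bus: none
[6] P0: load  L3 | P0:S(63), P1:S(63), P2:I | bus: BusRd,Flush
[7] P0: store L2 := 54 | P0:M(54), P1:I, P2:I | bus: BusRdX,Flush
[8] P1: load  L2 | P0:S(54), P1:S(54), P2:I | bus: BusRd,Flush
[9] P1: store L2 := 76 | P0:I, P1:M(76), P2:I | bus: BusRdX
[10] P0: load  L3 | P0:S(63), P1:S(63), P2:I | bus: none
[11] P0: load  L3 | P0:S(63), P1:S(63), P2:I | bus: none
[12] P1: store L0 := 15 | P0:I, P1:M(15), P2:I | bus: BusRdX

invalidations = 0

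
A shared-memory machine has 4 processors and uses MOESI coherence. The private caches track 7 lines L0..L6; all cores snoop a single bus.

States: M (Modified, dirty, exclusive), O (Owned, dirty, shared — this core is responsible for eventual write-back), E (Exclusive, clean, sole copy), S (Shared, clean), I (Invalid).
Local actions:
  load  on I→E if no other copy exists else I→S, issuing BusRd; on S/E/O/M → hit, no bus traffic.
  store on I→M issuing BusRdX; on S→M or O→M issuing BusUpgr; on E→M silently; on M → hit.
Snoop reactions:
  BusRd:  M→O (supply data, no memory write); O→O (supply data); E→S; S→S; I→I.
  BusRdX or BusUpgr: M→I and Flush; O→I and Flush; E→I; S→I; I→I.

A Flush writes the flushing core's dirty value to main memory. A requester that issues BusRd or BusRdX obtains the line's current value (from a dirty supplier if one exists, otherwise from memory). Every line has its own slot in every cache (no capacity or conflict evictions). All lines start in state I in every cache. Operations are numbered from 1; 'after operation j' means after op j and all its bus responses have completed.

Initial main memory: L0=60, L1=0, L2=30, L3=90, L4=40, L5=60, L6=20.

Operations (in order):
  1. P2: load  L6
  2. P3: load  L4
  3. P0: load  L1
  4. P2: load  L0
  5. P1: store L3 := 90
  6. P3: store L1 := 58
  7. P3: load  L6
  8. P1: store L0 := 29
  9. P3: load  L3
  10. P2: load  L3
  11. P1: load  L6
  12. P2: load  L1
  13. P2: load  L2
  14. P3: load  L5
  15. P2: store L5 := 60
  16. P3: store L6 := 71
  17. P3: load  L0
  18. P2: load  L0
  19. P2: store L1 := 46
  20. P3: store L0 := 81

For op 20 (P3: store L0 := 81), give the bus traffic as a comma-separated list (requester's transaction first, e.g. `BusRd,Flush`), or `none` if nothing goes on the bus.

1. P2: load  L6  bus=[BusRd]  L6: P0=I P1=I P2=E P3=I  mem[L6]=20
2. P3: load  L4  bus=[BusRd]  L4: P0=I P1=I P2=I P3=E  mem[L4]=40
3. P0: load  L1  bus=[BusRd]  L1: P0=E P1=I P2=I P3=I  mem[L1]=0
4. P2: load  L0  bus=[BusRd]  L0: P0=I P1=I P2=E P3=I  mem[L0]=60
5. P1: store L3 := 90  bus=[BusRdX]  L3: P0=I P1=M P2=I P3=I  mem[L3]=90
6. P3: store L1 := 58  bus=[BusRdX]  L1: P0=I P1=I P2=I P3=M  mem[L1]=0
7. P3: load  L6  bus=[BusRd]  L6: P0=I P1=I P2=S P3=S  mem[L6]=20
8. P1: store L0 := 29  bus=[BusRdX]  L0: P0=I P1=M P2=I P3=I  mem[L0]=60
9. P3: load  L3  bus=[BusRd]  L3: P0=I P1=O P2=I P3=S  mem[L3]=90
10. P2: load  L3  bus=[BusRd]  L3: P0=I P1=O P2=S P3=S  mem[L3]=90
11. P1: load  L6  bus=[BusRd]  L6: P0=I P1=S P2=S P3=S  mem[L6]=20
12. P2: load  L1  bus=[BusRd]  L1: P0=I P1=I P2=S P3=O  mem[L1]=0
13. P2: load  L2  bus=[BusRd]  L2: P0=I P1=I P2=E P3=I  mem[L2]=30
14. P3: load  L5  bus=[BusRd]  L5: P0=I P1=I P2=I P3=E  mem[L5]=60
15. P2: store L5 := 60  bus=[BusRdX]  L5: P0=I P1=I P2=M P3=I  mem[L5]=60
16. P3: store L6 := 71  bus=[BusUpgr]  L6: P0=I P1=I P2=I P3=M  mem[L6]=20
17. P3: load  L0  bus=[BusRd]  L0: P0=I P1=O P2=I P3=S  mem[L0]=60
18. P2: load  L0  bus=[BusRd]  L0: P0=I P1=O P2=S P3=S  mem[L0]=60
19. P2: store L1 := 46  bus=[BusUpgr,Flush]  L1: P0=I P1=I P2=M P3=I  mem[L1]=58
20. P3: store L0 := 81  bus=[BusUpgr,Flush]  L0: P0=I P1=I P2=I P3=M  mem[L0]=29

bus = BusUpgr,Flush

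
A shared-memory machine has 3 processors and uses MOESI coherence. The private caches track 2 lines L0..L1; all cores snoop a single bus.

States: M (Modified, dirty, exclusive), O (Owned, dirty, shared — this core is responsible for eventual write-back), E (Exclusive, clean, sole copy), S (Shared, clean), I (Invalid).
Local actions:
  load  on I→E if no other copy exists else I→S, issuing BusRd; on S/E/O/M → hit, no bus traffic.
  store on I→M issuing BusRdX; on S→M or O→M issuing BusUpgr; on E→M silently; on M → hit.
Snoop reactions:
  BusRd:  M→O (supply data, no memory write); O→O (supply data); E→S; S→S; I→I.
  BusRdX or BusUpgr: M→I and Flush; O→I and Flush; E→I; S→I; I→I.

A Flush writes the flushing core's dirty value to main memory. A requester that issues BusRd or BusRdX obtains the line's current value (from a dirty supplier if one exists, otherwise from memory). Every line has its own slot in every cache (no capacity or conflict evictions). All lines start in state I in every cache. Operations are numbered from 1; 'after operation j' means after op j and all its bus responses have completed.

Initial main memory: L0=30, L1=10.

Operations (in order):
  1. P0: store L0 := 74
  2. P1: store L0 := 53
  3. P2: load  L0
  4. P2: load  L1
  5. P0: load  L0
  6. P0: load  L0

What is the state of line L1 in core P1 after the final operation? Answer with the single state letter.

[1] P0: store L0 := 74 | P0:M(74), P1:I, P2:I | bus: BusRdX
[2] P1: store L0 := 53 | P0:I, P1:M(53), P2:I | bus: BusRdX,Flush
[3] P2: load  L0 | P0:I, P1:O(53), P2:S(53) | bus: BusRd
[4] P2: load  L1 | P0:I, P1:I, P2:E(10) | bus: BusRd
[5] P0: load  L0 | P0:S(53), P1:O(53), P2:S(53) | bus: BusRd
[6] P0: load  L0 | P0:S(53), P1:O(53), P2:S(53) | bus: none

state = I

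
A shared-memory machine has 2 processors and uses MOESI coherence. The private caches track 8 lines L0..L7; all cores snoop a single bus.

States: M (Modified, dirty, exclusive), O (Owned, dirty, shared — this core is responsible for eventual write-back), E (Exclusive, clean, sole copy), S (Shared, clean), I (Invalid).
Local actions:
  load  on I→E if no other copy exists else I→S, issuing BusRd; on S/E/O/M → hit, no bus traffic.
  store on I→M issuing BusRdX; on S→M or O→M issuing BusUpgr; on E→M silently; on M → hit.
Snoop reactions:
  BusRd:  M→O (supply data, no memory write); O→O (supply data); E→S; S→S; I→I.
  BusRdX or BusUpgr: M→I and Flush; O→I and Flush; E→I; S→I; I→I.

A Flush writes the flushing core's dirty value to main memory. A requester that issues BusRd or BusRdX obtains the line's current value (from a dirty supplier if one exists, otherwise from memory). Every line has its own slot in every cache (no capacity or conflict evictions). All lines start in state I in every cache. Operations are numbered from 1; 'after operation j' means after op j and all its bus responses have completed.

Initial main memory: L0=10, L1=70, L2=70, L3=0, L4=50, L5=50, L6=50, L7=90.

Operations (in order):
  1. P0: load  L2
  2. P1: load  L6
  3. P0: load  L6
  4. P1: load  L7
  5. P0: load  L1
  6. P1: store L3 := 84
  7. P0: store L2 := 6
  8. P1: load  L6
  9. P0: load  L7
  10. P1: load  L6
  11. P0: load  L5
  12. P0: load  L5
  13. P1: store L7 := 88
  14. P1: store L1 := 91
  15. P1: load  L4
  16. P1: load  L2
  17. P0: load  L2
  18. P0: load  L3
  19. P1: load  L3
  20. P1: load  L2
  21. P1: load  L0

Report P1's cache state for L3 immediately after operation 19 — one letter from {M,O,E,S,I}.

state = O

  op1 P0: load  L2 → E/I on L2; bus BusRd; mem=70
  op2 P1: load  L6 → I/E on L6; bus BusRd; mem=50
  op3 P0: load  L6 → S/S on L6; bus BusRd; mem=50
  op4 P1: load  L7 → I/E on L7; bus BusRd; mem=90
  op5 P0: load  L1 → E/I on L1; bus BusRd; mem=70
  op6 P1: store L3 := 84 → I/M on L3; bus BusRdX; mem=0
  op7 P0: store L2 := 6 → M/I on L2; bus (none); mem=70
  op8 P1: load  L6 → S/S on L6; bus (none); mem=50
  op9 P0: load  L7 → S/S on L7; bus BusRd; mem=90
  op10 P1: load  L6 → S/S on L6; bus (none); mem=50
  op11 P0: load  L5 → E/I on L5; bus BusRd; mem=50
  op12 P0: load  L5 → E/I on L5; bus (none); mem=50
  op13 P1: store L7 := 88 → I/M on L7; bus BusUpgr; mem=90
  op14 P1: store L1 := 91 → I/M on L1; bus BusRdX; mem=70
  op15 P1: load  L4 → I/E on L4; bus BusRd; mem=50
  op16 P1: load  L2 → O/S on L2; bus BusRd; mem=70
  op17 P0: load  L2 → O/S on L2; bus (none); mem=70
  op18 P0: load  L3 → S/O on L3; bus BusRd; mem=0
  op19 P1: load  L3 → S/O on L3; bus (none); mem=0
  op20 P1: load  L2 → O/S on L2; bus (none); mem=70
  op21 P1: load  L0 → I/E on L0; bus BusRd; mem=10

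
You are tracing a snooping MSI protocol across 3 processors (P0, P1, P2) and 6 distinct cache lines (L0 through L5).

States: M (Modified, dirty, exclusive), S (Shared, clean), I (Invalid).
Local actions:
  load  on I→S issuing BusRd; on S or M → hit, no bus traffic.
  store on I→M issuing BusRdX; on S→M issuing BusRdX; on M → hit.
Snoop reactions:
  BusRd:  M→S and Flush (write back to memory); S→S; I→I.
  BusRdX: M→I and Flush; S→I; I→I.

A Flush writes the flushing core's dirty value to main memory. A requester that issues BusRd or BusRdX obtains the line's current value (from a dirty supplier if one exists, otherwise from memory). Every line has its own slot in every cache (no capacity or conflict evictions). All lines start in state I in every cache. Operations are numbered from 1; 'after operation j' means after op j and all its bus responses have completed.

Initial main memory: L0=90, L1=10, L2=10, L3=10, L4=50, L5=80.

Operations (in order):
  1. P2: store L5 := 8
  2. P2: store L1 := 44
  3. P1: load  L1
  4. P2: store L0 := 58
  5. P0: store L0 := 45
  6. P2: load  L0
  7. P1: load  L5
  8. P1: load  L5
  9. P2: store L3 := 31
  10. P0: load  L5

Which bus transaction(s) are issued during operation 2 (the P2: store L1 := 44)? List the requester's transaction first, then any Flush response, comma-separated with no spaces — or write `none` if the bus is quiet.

[1] P2: store L5 := 8 | P0:I, P1:I, P2:M(8) | bus: BusRdX
[2] P2: store L1 := 44 | P0:I, P1:I, P2:M(44) | bus: BusRdX
[3] P1: load  L1 | P0:I, P1:S(44), P2:S(44) | bus: BusRd,Flush
[4] P2: store L0 := 58 | P0:I, P1:I, P2:M(58) | bus: BusRdX
[5] P0: store L0 := 45 | P0:M(45), P1:I, P2:I | bus: BusRdX,Flush
[6] P2: load  L0 | P0:S(45), P1:I, P2:S(45) | bus: BusRd,Flush
[7] P1: load  L5 | P0:I, P1:S(8), P2:S(8) | bus: BusRd,Flush
[8] P1: load  L5 | P0:I, P1:S(8), P2:S(8) | bus: none
[9] P2: store L3 := 31 | P0:I, P1:I, P2:M(31) | bus: BusRdX
[10] P0: load  L5 | P0:S(8), P1:S(8), P2:S(8) | bus: BusRd

bus = BusRdX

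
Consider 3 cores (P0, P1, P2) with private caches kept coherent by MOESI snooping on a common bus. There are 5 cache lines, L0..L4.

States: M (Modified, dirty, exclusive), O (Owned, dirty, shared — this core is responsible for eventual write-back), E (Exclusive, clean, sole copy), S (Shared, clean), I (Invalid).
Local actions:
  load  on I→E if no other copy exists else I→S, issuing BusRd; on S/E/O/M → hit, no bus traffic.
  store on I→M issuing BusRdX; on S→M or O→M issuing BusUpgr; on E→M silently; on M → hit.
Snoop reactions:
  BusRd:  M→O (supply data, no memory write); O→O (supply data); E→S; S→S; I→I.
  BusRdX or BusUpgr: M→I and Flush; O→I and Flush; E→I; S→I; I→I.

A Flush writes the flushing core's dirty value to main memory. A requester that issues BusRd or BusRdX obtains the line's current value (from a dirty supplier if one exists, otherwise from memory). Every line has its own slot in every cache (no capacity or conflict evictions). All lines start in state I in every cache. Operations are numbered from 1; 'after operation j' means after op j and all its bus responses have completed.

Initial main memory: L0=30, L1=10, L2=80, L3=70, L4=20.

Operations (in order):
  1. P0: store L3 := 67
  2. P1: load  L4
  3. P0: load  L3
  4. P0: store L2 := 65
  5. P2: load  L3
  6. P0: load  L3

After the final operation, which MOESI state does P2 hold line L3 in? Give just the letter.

1. P0: store L3 := 67  bus=[BusRdX]  L3: P0=M P1=I P2=I  mem[L3]=70
2. P1: load  L4  bus=[BusRd]  L4: P0=I P1=E P2=I  mem[L4]=20
3. P0: load  L3  bus=[-]  L3: P0=M P1=I P2=I  mem[L3]=70
4. P0: store L2 := 65  bus=[BusRdX]  L2: P0=M P1=I P2=I  mem[L2]=80
5. P2: load  L3  bus=[BusRd]  L3: P0=O P1=I P2=S  mem[L3]=70
6. P0: load  L3  bus=[-]  L3: P0=O P1=I P2=S  mem[L3]=70

state = S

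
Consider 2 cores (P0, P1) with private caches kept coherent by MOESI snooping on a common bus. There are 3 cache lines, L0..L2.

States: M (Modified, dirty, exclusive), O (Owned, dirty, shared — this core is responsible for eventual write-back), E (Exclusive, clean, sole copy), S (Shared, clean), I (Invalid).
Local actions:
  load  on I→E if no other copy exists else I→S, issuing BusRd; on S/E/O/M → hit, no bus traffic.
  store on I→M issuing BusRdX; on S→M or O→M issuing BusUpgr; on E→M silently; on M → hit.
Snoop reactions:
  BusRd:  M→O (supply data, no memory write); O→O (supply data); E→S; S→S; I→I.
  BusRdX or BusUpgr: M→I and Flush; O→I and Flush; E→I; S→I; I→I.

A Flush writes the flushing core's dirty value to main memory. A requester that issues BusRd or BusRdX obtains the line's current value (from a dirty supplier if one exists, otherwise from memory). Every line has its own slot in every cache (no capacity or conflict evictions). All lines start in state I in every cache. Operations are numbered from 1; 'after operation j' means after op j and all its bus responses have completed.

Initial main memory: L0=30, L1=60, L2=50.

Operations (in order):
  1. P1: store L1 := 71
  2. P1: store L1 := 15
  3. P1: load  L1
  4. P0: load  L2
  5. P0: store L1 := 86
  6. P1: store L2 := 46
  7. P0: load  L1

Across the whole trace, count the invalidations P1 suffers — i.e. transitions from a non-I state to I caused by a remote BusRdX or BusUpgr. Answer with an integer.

step 1: P1: store L1 := 71  ⟶  IM  (L1)  txn=BusRdX  M[L1]=60
step 2: P1: store L1 := 15  ⟶  IM  (L1)  txn=∅  M[L1]=60
step 3: P1: load  L1  ⟶  IM  (L1)  txn=∅  M[L1]=60
step 4: P0: load  L2  ⟶  EI  (L2)  txn=BusRd  M[L2]=50
step 5: P0: store L1 := 86  ⟶  MI  (L1)  txn=BusRdX+Flush  M[L1]=15
step 6: P1: store L2 := 46  ⟶  IM  (L2)  txn=BusRdX  M[L2]=50
step 7: P0: load  L1  ⟶  MI  (L1)  txn=∅  M[L1]=15

invalidations = 1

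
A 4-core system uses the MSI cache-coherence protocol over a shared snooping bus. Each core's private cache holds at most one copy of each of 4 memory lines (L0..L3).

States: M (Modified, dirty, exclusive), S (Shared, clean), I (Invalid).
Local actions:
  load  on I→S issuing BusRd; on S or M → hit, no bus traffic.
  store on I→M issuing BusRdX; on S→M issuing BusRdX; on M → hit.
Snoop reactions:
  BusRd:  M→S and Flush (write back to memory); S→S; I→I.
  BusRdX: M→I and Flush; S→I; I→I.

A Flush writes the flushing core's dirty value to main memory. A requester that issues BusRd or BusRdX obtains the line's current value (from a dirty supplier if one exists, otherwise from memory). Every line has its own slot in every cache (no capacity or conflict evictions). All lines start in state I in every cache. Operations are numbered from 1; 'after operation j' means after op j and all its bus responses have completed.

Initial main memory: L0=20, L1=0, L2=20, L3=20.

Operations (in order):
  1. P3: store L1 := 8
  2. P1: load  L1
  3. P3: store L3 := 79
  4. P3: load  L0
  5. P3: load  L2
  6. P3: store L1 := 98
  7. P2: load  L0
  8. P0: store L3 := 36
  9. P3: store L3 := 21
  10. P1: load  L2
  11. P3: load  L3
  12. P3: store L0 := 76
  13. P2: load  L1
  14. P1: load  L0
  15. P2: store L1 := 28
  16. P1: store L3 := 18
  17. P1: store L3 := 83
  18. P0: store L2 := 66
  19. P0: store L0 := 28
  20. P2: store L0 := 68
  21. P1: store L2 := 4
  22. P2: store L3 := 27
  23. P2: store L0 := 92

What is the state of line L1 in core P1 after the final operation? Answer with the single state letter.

1. P3: store L1 := 8  bus=[BusRdX]  L1: P0=I P1=I P2=I P3=M  mem[L1]=0
2. P1: load  L1  bus=[BusRd,Flush]  L1: P0=I P1=S P2=I P3=S  mem[L1]=8
3. P3: store L3 := 79  bus=[BusRdX]  L3: P0=I P1=I P2=I P3=M  mem[L3]=20
4. P3: load  L0  bus=[BusRd]  L0: P0=I P1=I P2=I P3=S  mem[L0]=20
5. P3: load  L2  bus=[BusRd]  L2: P0=I P1=I P2=I P3=S  mem[L2]=20
6. P3: store L1 := 98  bus=[BusRdX]  L1: P0=I P1=I P2=I P3=M  mem[L1]=8
7. P2: load  L0  bus=[BusRd]  L0: P0=I P1=I P2=S P3=S  mem[L0]=20
8. P0: store L3 := 36  bus=[BusRdX,Flush]  L3: P0=M P1=I P2=I P3=I  mem[L3]=79
9. P3: store L3 := 21  bus=[BusRdX,Flush]  L3: P0=I P1=I P2=I P3=M  mem[L3]=36
10. P1: load  L2  bus=[BusRd]  L2: P0=I P1=S P2=I P3=S  mem[L2]=20
11. P3: load  L3  bus=[-]  L3: P0=I P1=I P2=I P3=M  mem[L3]=36
12. P3: store L0 := 76  bus=[BusRdX]  L0: P0=I P1=I P2=I P3=M  mem[L0]=20
13. P2: load  L1  bus=[BusRd,Flush]  L1: P0=I P1=I P2=S P3=S  mem[L1]=98
14. P1: load  L0  bus=[BusRd,Flush]  L0: P0=I P1=S P2=I P3=S  mem[L0]=76
15. P2: store L1 := 28  bus=[BusRdX]  L1: P0=I P1=I P2=M P3=I  mem[L1]=98
16. P1: store L3 := 18  bus=[BusRdX,Flush]  L3: P0=I P1=M P2=I P3=I  mem[L3]=21
17. P1: store L3 := 83  bus=[-]  L3: P0=I P1=M P2=I P3=I  mem[L3]=21
18. P0: store L2 := 66  bus=[BusRdX]  L2: P0=M P1=I P2=I P3=I  mem[L2]=20
19. P0: store L0 := 28  bus=[BusRdX]  L0: P0=M P1=I P2=I P3=I  mem[L0]=76
20. P2: store L0 := 68  bus=[BusRdX,Flush]  L0: P0=I P1=I P2=M P3=I  mem[L0]=28
21. P1: store L2 := 4  bus=[BusRdX,Flush]  L2: P0=I P1=M P2=I P3=I  mem[L2]=66
22. P2: store L3 := 27  bus=[BusRdX,Flush]  L3: P0=I P1=I P2=M P3=I  mem[L3]=83
23. P2: store L0 := 92  bus=[-]  L0: P0=I P1=I P2=M P3=I  mem[L0]=28

state = I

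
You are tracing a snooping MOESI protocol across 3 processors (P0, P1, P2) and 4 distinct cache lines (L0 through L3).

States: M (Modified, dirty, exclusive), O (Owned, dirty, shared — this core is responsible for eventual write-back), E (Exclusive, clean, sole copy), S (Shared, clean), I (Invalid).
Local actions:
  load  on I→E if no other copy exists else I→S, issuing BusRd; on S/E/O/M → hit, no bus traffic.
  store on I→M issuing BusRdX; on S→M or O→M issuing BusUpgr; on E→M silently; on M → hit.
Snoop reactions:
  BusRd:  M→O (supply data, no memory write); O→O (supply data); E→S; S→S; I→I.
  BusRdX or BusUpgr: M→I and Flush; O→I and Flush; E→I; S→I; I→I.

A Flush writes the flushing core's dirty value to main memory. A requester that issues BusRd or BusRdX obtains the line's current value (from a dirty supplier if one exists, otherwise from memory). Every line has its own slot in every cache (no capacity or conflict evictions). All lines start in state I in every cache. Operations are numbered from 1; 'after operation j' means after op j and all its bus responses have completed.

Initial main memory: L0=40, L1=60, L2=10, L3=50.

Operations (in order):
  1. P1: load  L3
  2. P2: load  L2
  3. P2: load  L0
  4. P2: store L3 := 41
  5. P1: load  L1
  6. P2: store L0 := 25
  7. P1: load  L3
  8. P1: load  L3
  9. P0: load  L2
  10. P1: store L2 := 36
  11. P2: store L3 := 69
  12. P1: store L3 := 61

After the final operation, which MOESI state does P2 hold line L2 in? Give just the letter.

  op1 P1: load  L3 → I/E/I on L3; bus BusRd; mem=50
  op2 P2: load  L2 → I/I/E on L2; bus BusRd; mem=10
  op3 P2: load  L0 → I/I/E on L0; bus BusRd; mem=40
  op4 P2: store L3 := 41 → I/I/M on L3; bus BusRdX; mem=50
  op5 P1: load  L1 → I/E/I on L1; bus BusRd; mem=60
  op6 P2: store L0 := 25 → I/I/M on L0; bus (none); mem=40
  op7 P1: load  L3 → I/S/O on L3; bus BusRd; mem=50
  op8 P1: load  L3 → I/S/O on L3; bus (none); mem=50
  op9 P0: load  L2 → S/I/S on L2; bus BusRd; mem=10
  op10 P1: store L2 := 36 → I/M/I on L2; bus BusRdX; mem=10
  op11 P2: store L3 := 69 → I/I/M on L3; bus BusUpgr; mem=50
  op12 P1: store L3 := 61 → I/M/I on L3; bus BusRdX Flush; mem=69

state = I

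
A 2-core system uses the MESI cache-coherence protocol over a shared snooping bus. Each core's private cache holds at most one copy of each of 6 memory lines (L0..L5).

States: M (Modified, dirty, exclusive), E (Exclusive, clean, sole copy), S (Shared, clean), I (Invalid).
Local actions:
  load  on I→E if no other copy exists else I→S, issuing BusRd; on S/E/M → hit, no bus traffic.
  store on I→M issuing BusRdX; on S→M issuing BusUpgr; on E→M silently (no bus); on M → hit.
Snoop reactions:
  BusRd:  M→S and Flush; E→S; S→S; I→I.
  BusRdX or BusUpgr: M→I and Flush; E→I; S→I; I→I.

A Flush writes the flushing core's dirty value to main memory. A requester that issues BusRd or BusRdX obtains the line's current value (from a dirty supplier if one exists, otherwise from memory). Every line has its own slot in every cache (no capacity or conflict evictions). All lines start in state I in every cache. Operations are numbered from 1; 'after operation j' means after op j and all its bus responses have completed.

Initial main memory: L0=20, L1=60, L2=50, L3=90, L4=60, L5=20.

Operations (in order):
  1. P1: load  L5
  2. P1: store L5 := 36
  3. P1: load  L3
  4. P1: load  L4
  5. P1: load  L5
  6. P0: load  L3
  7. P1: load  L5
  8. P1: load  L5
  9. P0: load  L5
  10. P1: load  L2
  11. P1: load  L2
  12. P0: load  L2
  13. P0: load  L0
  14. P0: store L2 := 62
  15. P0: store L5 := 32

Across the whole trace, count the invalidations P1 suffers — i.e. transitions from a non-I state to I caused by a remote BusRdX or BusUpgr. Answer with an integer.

[1] P1: load  L5 | P0:I, P1:E(20) | bus: BusRd
[2] P1: store L5 := 36 | P0:I, P1:M(36) | bus: none
[3] P1: load  L3 | P0:I, P1:E(90) | bus: BusRd
[4] P1: load  L4 | P0:I, P1:E(60) | bus: BusRd
[5] P1: load  L5 | P0:I, P1:M(36) | bus: none
[6] P0: load  L3 | P0:S(90), P1:S(90) | bus: BusRd
[7] P1: load  L5 | P0:I, P1:M(36) | bus: none
[8] P1: load  L5 | P0:I, P1:M(36) | bus: none
[9] P0: load  L5 | P0:S(36), P1:S(36) | bus: BusRd,Flush
[10] P1: load  L2 | P0:I, P1:E(50) | bus: BusRd
[11] P1: load  L2 | P0:I, P1:E(50) | bus: none
[12] P0: load  L2 | P0:S(50), P1:S(50) | bus: BusRd
[13] P0: load  L0 | P0:E(20), P1:I | bus: BusRd
[14] P0: store L2 := 62 | P0:M(62), P1:I | bus: BusUpgr
[15] P0: store L5 := 32 | P0:M(32), P1:I | bus: BusUpgr

invalidations = 2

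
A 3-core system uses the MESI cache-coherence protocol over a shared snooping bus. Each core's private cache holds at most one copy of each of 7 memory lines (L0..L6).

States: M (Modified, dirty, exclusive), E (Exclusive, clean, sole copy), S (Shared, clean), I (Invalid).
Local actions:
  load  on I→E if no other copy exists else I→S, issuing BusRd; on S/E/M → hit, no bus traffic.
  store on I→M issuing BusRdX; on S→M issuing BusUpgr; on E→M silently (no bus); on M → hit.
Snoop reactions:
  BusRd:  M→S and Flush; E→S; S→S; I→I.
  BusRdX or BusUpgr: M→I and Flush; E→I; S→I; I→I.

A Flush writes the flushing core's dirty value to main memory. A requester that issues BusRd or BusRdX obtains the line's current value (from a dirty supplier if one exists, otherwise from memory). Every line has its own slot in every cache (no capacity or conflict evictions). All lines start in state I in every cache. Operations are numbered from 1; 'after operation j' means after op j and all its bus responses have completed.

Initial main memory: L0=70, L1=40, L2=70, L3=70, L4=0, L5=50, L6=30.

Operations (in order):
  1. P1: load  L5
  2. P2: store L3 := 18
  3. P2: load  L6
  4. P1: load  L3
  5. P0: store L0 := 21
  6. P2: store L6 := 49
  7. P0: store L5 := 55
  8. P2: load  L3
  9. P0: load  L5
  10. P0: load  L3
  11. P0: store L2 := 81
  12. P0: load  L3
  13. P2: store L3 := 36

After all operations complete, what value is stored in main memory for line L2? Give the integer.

  op1 P1: load  L5 → I/E/I on L5; bus BusRd; mem=50
  op2 P2: store L3 := 18 → I/I/M on L3; bus BusRdX; mem=70
  op3 P2: load  L6 → I/I/E on L6; bus BusRd; mem=30
  op4 P1: load  L3 → I/S/S on L3; bus BusRd Flush; mem=18
  op5 P0: store L0 := 21 → M/I/I on L0; bus BusRdX; mem=70
  op6 P2: store L6 := 49 → I/I/M on L6; bus (none); mem=30
  op7 P0: store L5 := 55 → M/I/I on L5; bus BusRdX; mem=50
  op8 P2: load  L3 → I/S/S on L3; bus (none); mem=18
  op9 P0: load  L5 → M/I/I on L5; bus (none); mem=50
  op10 P0: load  L3 → S/S/S on L3; bus BusRd; mem=18
  op11 P0: store L2 := 81 → M/I/I on L2; bus BusRdX; mem=70
  op12 P0: load  L3 → S/S/S on L3; bus (none); mem=18
  op13 P2: store L3 := 36 → I/I/M on L3; bus BusUpgr; mem=18

memory[L2] = 70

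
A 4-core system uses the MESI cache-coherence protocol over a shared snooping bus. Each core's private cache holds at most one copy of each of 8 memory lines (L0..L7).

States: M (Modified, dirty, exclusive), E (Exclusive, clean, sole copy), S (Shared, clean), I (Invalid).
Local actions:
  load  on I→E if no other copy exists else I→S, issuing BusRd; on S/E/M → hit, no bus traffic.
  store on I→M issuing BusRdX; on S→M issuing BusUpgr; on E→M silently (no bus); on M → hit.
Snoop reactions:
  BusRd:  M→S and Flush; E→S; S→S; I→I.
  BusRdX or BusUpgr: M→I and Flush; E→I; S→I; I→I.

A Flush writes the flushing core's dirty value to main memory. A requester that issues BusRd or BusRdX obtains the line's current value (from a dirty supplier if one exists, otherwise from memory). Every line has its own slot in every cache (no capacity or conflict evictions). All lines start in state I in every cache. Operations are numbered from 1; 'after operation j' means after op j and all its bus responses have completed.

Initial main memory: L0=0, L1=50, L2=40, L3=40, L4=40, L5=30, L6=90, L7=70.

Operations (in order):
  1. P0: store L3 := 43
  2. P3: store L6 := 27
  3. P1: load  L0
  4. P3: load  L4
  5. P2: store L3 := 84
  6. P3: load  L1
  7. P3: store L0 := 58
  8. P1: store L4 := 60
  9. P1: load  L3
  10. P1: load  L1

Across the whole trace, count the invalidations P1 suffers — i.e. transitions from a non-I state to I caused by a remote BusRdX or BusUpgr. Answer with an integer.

invalidations = 1

  op1 P0: store L3 := 43 → M/I/I/I on L3; bus BusRdX; mem=40
  op2 P3: store L6 := 27 → I/I/I/M on L6; bus BusRdX; mem=90
  op3 P1: load  L0 → I/E/I/I on L0; bus BusRd; mem=0
  op4 P3: load  L4 → I/I/I/E on L4; bus BusRd; mem=40
  op5 P2: store L3 := 84 → I/I/M/I on L3; bus BusRdX Flush; mem=43
  op6 P3: load  L1 → I/I/I/E on L1; bus BusRd; mem=50
  op7 P3: store L0 := 58 → I/I/I/M on L0; bus BusRdX; mem=0
  op8 P1: store L4 := 60 → I/M/I/I on L4; bus BusRdX; mem=40
  op9 P1: load  L3 → I/S/S/I on L3; bus BusRd Flush; mem=84
  op10 P1: load  L1 → I/S/I/S on L1; bus BusRd; mem=50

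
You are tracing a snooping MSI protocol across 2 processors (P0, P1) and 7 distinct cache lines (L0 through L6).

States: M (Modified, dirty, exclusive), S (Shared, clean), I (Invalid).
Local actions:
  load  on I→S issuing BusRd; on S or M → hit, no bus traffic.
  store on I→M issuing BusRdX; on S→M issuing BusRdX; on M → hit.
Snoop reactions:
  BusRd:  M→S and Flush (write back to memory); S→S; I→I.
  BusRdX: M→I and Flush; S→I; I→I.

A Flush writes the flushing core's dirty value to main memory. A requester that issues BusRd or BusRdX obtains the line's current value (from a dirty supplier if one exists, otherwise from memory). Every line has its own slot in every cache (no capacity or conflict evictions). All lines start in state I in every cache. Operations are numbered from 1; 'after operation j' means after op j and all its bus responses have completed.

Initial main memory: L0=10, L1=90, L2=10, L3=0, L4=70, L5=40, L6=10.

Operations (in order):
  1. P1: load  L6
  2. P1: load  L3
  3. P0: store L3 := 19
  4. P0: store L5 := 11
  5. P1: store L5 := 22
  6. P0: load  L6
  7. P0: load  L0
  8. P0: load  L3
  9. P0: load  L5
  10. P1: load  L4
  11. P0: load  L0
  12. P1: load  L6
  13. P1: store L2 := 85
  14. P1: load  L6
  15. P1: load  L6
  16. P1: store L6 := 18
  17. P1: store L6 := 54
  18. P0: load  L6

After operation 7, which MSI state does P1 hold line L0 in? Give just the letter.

[1] P1: load  L6 | P0:I, P1:S(10) | bus: BusRd
[2] P1: load  L3 | P0:I, P1:S(0) | bus: BusRd
[3] P0: store L3 := 19 | P0:M(19), P1:I | bus: BusRdX
[4] P0: store L5 := 11 | P0:M(11), P1:I | bus: BusRdX
[5] P1: store L5 := 22 | P0:I, P1:M(22) | bus: BusRdX,Flush
[6] P0: load  L6 | P0:S(10), P1:S(10) | bus: BusRd
[7] P0: load  L0 | P0:S(10), P1:I | bus: BusRd
[8] P0: load  L3 | P0:M(19), P1:I | bus: none
[9] P0: load  L5 | P0:S(22), P1:S(22) | bus: BusRd,Flush
[10] P1: load  L4 | P0:I, P1:S(70) | bus: BusRd
[11] P0: load  L0 | P0:S(10), P1:I | bus: none
[12] P1: load  L6 | P0:S(10), P1:S(10) | bus: none
[13] P1: store L2 := 85 | P0:I, P1:M(85) | bus: BusRdX
[14] P1: load  L6 | P0:S(10), P1:S(10) | bus: none
[15] P1: load  L6 | P0:S(10), P1:S(10) | bus: none
[16] P1: store L6 := 18 | P0:I, P1:M(18) | bus: BusRdX
[17] P1: store L6 := 54 | P0:I, P1:M(54) | bus: none
[18] P0: load  L6 | P0:S(54), P1:S(54) | bus: BusRd,Flush

state = I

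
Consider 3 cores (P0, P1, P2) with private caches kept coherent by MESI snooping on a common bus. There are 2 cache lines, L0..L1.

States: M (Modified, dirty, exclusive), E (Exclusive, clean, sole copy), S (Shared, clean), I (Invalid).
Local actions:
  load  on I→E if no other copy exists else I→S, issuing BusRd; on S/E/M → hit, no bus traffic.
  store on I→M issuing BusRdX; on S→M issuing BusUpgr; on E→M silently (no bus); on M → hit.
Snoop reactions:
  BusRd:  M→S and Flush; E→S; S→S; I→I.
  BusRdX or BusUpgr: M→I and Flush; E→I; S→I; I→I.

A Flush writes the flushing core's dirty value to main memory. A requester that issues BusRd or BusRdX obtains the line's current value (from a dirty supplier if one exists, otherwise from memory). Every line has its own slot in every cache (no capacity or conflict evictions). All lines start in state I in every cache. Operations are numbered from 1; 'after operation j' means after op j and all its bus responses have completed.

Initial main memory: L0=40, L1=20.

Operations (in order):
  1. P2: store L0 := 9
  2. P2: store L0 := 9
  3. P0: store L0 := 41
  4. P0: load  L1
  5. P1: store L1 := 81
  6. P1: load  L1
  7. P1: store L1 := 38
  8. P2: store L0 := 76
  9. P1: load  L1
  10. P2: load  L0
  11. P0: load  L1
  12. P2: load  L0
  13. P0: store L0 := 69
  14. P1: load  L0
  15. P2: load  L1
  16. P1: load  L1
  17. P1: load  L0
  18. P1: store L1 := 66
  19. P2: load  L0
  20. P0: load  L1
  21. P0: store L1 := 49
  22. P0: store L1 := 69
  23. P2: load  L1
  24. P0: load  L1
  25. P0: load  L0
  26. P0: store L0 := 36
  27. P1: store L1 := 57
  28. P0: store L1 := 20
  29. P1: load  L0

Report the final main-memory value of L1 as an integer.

step 1: P2: store L0 := 9  ⟶  IIM  (L0)  txn=BusRdX  M[L0]=40
step 2: P2: store L0 := 9  ⟶  IIM  (L0)  txn=∅  M[L0]=40
step 3: P0: store L0 := 41  ⟶  MII  (L0)  txn=BusRdX+Flush  M[L0]=9
step 4: P0: load  L1  ⟶  EII  (L1)  txn=BusRd  M[L1]=20
step 5: P1: store L1 := 81  ⟶  IMI  (L1)  txn=BusRdX  M[L1]=20
step 6: P1: load  L1  ⟶  IMI  (L1)  txn=∅  M[L1]=20
step 7: P1: store L1 := 38  ⟶  IMI  (L1)  txn=∅  M[L1]=20
step 8: P2: store L0 := 76  ⟶  IIM  (L0)  txn=BusRdX+Flush  M[L0]=41
step 9: P1: load  L1  ⟶  IMI  (L1)  txn=∅  M[L1]=20
step 10: P2: load  L0  ⟶  IIM  (L0)  txn=∅  M[L0]=41
step 11: P0: load  L1  ⟶  SSI  (L1)  txn=BusRd+Flush  M[L1]=38
step 12: P2: load  L0  ⟶  IIM  (L0)  txn=∅  M[L0]=41
step 13: P0: store L0 := 69  ⟶  MII  (L0)  txn=BusRdX+Flush  M[L0]=76
step 14: P1: load  L0  ⟶  SSI  (L0)  txn=BusRd+Flush  M[L0]=69
step 15: P2: load  L1  ⟶  SSS  (L1)  txn=BusRd  M[L1]=38
step 16: P1: load  L1  ⟶  SSS  (L1)  txn=∅  M[L1]=38
step 17: P1: load  L0  ⟶  SSI  (L0)  txn=∅  M[L0]=69
step 18: P1: store L1 := 66  ⟶  IMI  (L1)  txn=BusUpgr  M[L1]=38
step 19: P2: load  L0  ⟶  SSS  (L0)  txn=BusRd  M[L0]=69
step 20: P0: load  L1  ⟶  SSI  (L1)  txn=BusRd+Flush  M[L1]=66
step 21: P0: store L1 := 49  ⟶  MII  (L1)  txn=BusUpgr  M[L1]=66
step 22: P0: store L1 := 69  ⟶  MII  (L1)  txn=∅  M[L1]=66
step 23: P2: load  L1  ⟶  SIS  (L1)  txn=BusRd+Flush  M[L1]=69
step 24: P0: load  L1  ⟶  SIS  (L1)  txn=∅  M[L1]=69
step 25: P0: load  L0  ⟶  SSS  (L0)  txn=∅  M[L0]=69
step 26: P0: store L0 := 36  ⟶  MII  (L0)  txn=BusUpgr  M[L0]=69
step 27: P1: store L1 := 57  ⟶  IMI  (L1)  txn=BusRdX  M[L1]=69
step 28: P0: store L1 := 20  ⟶  MII  (L1)  txn=BusRdX+Flush  M[L1]=57
step 29: P1: load  L0  ⟶  SSI  (L0)  txn=BusRd+Flush  M[L0]=36

memory[L1] = 57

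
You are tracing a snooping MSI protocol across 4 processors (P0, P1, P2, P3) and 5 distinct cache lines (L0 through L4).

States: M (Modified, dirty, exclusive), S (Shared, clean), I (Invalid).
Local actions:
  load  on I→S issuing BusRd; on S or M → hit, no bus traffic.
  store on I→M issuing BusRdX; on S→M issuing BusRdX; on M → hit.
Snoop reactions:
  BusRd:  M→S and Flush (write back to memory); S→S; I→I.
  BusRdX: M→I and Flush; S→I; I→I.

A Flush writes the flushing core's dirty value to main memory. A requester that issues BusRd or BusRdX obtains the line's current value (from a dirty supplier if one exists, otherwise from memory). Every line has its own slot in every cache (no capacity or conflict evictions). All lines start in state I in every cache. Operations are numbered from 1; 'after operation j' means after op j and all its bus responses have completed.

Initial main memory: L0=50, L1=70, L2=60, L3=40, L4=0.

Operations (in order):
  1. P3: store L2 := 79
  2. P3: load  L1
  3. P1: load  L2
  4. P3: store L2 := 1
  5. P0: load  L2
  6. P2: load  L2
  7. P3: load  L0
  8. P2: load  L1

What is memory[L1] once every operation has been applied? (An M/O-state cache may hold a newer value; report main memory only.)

memory[L1] = 70

[1] P3: store L2 := 79 | P0:I, P1:I, P2:I, P3:M(79) | bus: BusRdX
[2] P3: load  L1 | P0:I, P1:I, P2:I, P3:S(70) | bus: BusRd
[3] P1: load  L2 | P0:I, P1:S(79), P2:I, P3:S(79) | bus: BusRd,Flush
[4] P3: store L2 := 1 | P0:I, P1:I, P2:I, P3:M(1) | bus: BusRdX
[5] P0: load  L2 | P0:S(1), P1:I, P2:I, P3:S(1) | bus: BusRd,Flush
[6] P2: load  L2 | P0:S(1), P1:I, P2:S(1), P3:S(1) | bus: BusRd
[7] P3: load  L0 | P0:I, P1:I, P2:I, P3:S(50) | bus: BusRd
[8] P2: load  L1 | P0:I, P1:I, P2:S(70), P3:S(70) | bus: BusRd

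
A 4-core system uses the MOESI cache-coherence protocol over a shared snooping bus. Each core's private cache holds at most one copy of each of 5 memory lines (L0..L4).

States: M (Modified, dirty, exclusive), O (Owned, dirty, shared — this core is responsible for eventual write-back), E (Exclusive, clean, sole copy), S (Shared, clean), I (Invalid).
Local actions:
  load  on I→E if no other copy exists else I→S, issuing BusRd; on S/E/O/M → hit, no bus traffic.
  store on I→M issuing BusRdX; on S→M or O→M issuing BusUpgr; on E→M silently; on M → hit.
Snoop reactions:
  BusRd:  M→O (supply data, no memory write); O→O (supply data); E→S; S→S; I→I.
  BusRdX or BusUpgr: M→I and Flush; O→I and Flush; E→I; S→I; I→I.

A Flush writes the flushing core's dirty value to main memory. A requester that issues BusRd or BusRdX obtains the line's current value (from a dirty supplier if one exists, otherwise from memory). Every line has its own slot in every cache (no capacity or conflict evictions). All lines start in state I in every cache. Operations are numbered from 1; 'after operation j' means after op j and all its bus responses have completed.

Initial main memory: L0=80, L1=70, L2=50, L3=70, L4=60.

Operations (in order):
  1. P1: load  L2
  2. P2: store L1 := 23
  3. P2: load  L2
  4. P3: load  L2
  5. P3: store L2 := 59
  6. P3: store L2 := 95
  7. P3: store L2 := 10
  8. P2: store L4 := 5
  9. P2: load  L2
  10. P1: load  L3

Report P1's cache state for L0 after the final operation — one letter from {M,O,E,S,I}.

state = I

1. P1: load  L2  bus=[BusRd]  L2: P0=I P1=E P2=I P3=I  mem[L2]=50
2. P2: store L1 := 23  bus=[BusRdX]  L1: P0=I P1=I P2=M P3=I  mem[L1]=70
3. P2: load  L2  bus=[BusRd]  L2: P0=I P1=S P2=S P3=I  mem[L2]=50
4. P3: load  L2  bus=[BusRd]  L2: P0=I P1=S P2=S P3=S  mem[L2]=50
5. P3: store L2 := 59  bus=[BusUpgr]  L2: P0=I P1=I P2=I P3=M  mem[L2]=50
6. P3: store L2 := 95  bus=[-]  L2: P0=I P1=I P2=I P3=M  mem[L2]=50
7. P3: store L2 := 10  bus=[-]  L2: P0=I P1=I P2=I P3=M  mem[L2]=50
8. P2: store L4 := 5  bus=[BusRdX]  L4: P0=I P1=I P2=M P3=I  mem[L4]=60
9. P2: load  L2  bus=[BusRd]  L2: P0=I P1=I P2=S P3=O  mem[L2]=50
10. P1: load  L3  bus=[BusRd]  L3: P0=I P1=E P2=I P3=I  mem[L3]=70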